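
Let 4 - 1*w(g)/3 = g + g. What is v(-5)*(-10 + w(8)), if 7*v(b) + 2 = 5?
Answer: -138/7 ≈ -19.714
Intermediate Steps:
v(b) = 3/7 (v(b) = -2/7 + (⅐)*5 = -2/7 + 5/7 = 3/7)
w(g) = 12 - 6*g (w(g) = 12 - 3*(g + g) = 12 - 6*g)
v(-5)*(-10 + w(8)) = 3*(-10 + (12 - 6*8))/7 = 3*(-10 + (12 - 48))/7 = 3*(-10 - 36)/7 = (3/7)*(-46) = -138/7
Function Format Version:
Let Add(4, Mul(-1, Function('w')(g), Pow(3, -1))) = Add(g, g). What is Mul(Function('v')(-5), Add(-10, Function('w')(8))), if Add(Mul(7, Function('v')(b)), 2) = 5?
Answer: Rational(-138, 7) ≈ -19.714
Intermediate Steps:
Function('v')(b) = Rational(3, 7) (Function('v')(b) = Add(Rational(-2, 7), Mul(Rational(1, 7), 5)) = Add(Rational(-2, 7), Rational(5, 7)) = Rational(3, 7))
Function('w')(g) = Add(12, Mul(-6, g)) (Function('w')(g) = Add(12, Mul(-3, Add(g, g))) = Add(12, Mul(-3, Mul(2, g))) = Add(12, Mul(-6, g)))
Mul(Function('v')(-5), Add(-10, Function('w')(8))) = Mul(Rational(3, 7), Add(-10, Add(12, Mul(-6, 8)))) = Mul(Rational(3, 7), Add(-10, Add(12, -48))) = Mul(Rational(3, 7), Add(-10, -36)) = Mul(Rational(3, 7), -46) = Rational(-138, 7)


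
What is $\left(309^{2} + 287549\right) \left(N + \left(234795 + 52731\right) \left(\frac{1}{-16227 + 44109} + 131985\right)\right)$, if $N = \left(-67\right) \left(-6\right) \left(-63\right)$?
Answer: $\frac{67547125567376592070}{4647} \approx 1.4536 \cdot 10^{16}$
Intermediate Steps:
$N = -25326$ ($N = 402 \left(-63\right) = -25326$)
$\left(309^{2} + 287549\right) \left(N + \left(234795 + 52731\right) \left(\frac{1}{-16227 + 44109} + 131985\right)\right) = \left(309^{2} + 287549\right) \left(-25326 + \left(234795 + 52731\right) \left(\frac{1}{-16227 + 44109} + 131985\right)\right) = \left(95481 + 287549\right) \left(-25326 + 287526 \left(\frac{1}{27882} + 131985\right)\right) = 383030 \left(-25326 + 287526 \left(\frac{1}{27882} + 131985\right)\right) = 383030 \left(-25326 + 287526 \cdot \frac{3680005771}{27882}\right) = 383030 \left(-25326 + \frac{176349556552091}{4647}\right) = 383030 \cdot \frac{176349438862169}{4647} = \frac{67547125567376592070}{4647}$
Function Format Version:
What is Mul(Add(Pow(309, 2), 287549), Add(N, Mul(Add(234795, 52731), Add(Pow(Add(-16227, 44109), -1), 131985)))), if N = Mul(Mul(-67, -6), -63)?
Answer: Rational(67547125567376592070, 4647) ≈ 1.4536e+16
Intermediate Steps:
N = -25326 (N = Mul(402, -63) = -25326)
Mul(Add(Pow(309, 2), 287549), Add(N, Mul(Add(234795, 52731), Add(Pow(Add(-16227, 44109), -1), 131985)))) = Mul(Add(Pow(309, 2), 287549), Add(-25326, Mul(Add(234795, 52731), Add(Pow(Add(-16227, 44109), -1), 131985)))) = Mul(Add(95481, 287549), Add(-25326, Mul(287526, Add(Pow(27882, -1), 131985)))) = Mul(383030, Add(-25326, Mul(287526, Add(Rational(1, 27882), 131985)))) = Mul(383030, Add(-25326, Mul(287526, Rational(3680005771, 27882)))) = Mul(383030, Add(-25326, Rational(176349556552091, 4647))) = Mul(383030, Rational(176349438862169, 4647)) = Rational(67547125567376592070, 4647)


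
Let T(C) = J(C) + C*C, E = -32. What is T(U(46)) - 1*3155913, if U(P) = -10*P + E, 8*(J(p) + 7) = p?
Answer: -5827835/2 ≈ -2.9139e+6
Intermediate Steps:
J(p) = -7 + p/8
U(P) = -32 - 10*P (U(P) = -10*P - 32 = -32 - 10*P)
T(C) = -7 + C² + C/8 (T(C) = (-7 + C/8) + C*C = (-7 + C/8) + C² = -7 + C² + C/8)
T(U(46)) - 1*3155913 = (-7 + (-32 - 10*46)² + (-32 - 10*46)/8) - 1*3155913 = (-7 + (-32 - 460)² + (-32 - 460)/8) - 3155913 = (-7 + (-492)² + (⅛)*(-492)) - 3155913 = (-7 + 242064 - 123/2) - 3155913 = 483991/2 - 3155913 = -5827835/2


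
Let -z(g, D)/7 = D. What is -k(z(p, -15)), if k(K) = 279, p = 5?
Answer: -279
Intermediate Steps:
z(g, D) = -7*D
-k(z(p, -15)) = -1*279 = -279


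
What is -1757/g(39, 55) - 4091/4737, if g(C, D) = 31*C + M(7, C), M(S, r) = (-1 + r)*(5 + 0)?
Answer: -14046218/6627063 ≈ -2.1195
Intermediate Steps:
M(S, r) = -5 + 5*r (M(S, r) = (-1 + r)*5 = -5 + 5*r)
g(C, D) = -5 + 36*C (g(C, D) = 31*C + (-5 + 5*C) = -5 + 36*C)
-1757/g(39, 55) - 4091/4737 = -1757/(-5 + 36*39) - 4091/4737 = -1757/(-5 + 1404) - 4091*1/4737 = -1757/1399 - 4091/4737 = -14046218/6627063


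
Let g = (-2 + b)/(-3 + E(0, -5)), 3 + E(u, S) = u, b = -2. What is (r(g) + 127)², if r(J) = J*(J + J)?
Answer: 1324801/81 ≈ 16356.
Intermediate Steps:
E(u, S) = -3 + u
g = ⅔ (g = (-2 - 2)/(-3 + (-3 + 0)) = -4/(-3 - 3) = -4/(-6) = -4*(-⅙) = ⅔ ≈ 0.66667)
r(J) = 2*J² (r(J) = J*(2*J) = 2*J²)
(r(g) + 127)² = (2*(⅔)² + 127)² = (2*(4/9) + 127)² = (8/9 + 127)² = (1151/9)² = 1324801/81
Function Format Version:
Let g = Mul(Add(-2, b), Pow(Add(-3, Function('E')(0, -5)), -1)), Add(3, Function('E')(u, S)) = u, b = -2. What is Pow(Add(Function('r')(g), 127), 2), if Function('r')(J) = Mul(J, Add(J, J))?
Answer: Rational(1324801, 81) ≈ 16356.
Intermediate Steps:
Function('E')(u, S) = Add(-3, u)
g = Rational(2, 3) (g = Mul(Add(-2, -2), Pow(Add(-3, Add(-3, 0)), -1)) = Mul(-4, Pow(Add(-3, -3), -1)) = Mul(-4, Pow(-6, -1)) = Mul(-4, Rational(-1, 6)) = Rational(2, 3) ≈ 0.66667)
Function('r')(J) = Mul(2, Pow(J, 2)) (Function('r')(J) = Mul(J, Mul(2, J)) = Mul(2, Pow(J, 2)))
Pow(Add(Function('r')(g), 127), 2) = Pow(Add(Mul(2, Pow(Rational(2, 3), 2)), 127), 2) = Pow(Add(Mul(2, Rational(4, 9)), 127), 2) = Pow(Add(Rational(8, 9), 127), 2) = Pow(Rational(1151, 9), 2) = Rational(1324801, 81)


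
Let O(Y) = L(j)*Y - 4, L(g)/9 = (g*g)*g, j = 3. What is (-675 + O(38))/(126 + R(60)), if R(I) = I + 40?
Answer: 8555/226 ≈ 37.854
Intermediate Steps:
L(g) = 9*g**3 (L(g) = 9*((g*g)*g) = 9*(g**2*g) = 9*g**3)
R(I) = 40 + I
O(Y) = -4 + 243*Y (O(Y) = (9*3**3)*Y - 4 = (9*27)*Y - 4 = 243*Y - 4 = -4 + 243*Y)
(-675 + O(38))/(126 + R(60)) = (-675 + (-4 + 243*38))/(126 + (40 + 60)) = (-675 + (-4 + 9234))/(126 + 100) = (-675 + 9230)/226 = 8555*(1/226) = 8555/226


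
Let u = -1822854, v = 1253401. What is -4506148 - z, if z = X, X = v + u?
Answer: -3936695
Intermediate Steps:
X = -569453 (X = 1253401 - 1822854 = -569453)
z = -569453
-4506148 - z = -4506148 - 1*(-569453) = -4506148 + 569453 = -3936695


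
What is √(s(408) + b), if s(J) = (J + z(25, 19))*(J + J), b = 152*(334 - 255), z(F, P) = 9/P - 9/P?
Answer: 2*√86234 ≈ 587.31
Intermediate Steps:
z(F, P) = 0
b = 12008 (b = 152*79 = 12008)
s(J) = 2*J² (s(J) = (J + 0)*(J + J) = J*(2*J) = 2*J²)
√(s(408) + b) = √(2*408² + 12008) = √(2*166464 + 12008) = √(332928 + 12008) = √344936 = 2*√86234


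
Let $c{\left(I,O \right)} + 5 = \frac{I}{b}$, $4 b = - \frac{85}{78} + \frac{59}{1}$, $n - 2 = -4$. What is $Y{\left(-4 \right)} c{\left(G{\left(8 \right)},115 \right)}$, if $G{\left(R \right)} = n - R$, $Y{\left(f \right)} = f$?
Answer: $\frac{102820}{4517} \approx 22.763$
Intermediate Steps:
$n = -2$ ($n = 2 - 4 = -2$)
$b = \frac{4517}{312}$ ($b = \frac{- \frac{85}{78} + \frac{59}{1}}{4} = \frac{\left(-85\right) \frac{1}{78} + 59 \cdot 1}{4} = \frac{- \frac{85}{78} + 59}{4} = \frac{1}{4} \cdot \frac{4517}{78} = \frac{4517}{312} \approx 14.478$)
$G{\left(R \right)} = -2 - R$
$c{\left(I,O \right)} = -5 + \frac{312 I}{4517}$ ($c{\left(I,O \right)} = -5 + \frac{I}{\frac{4517}{312}} = -5 + I \frac{312}{4517} = -5 + \frac{312 I}{4517}$)
$Y{\left(-4 \right)} c{\left(G{\left(8 \right)},115 \right)} = - 4 \left(-5 + \frac{312 \left(-2 - 8\right)}{4517}\right) = - 4 \left(-5 + \frac{312}{4517} \left(-10\right)\right) = - 4 \left(-5 - \frac{3120}{4517}\right) = \left(-4\right) \left(- \frac{25705}{4517}\right) = \frac{102820}{4517}$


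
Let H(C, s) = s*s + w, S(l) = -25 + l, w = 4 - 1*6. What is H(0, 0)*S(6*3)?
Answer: 14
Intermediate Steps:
w = -2 (w = 4 - 6 = -2)
H(C, s) = -2 + s² (H(C, s) = s*s - 2 = s² - 2 = -2 + s²)
H(0, 0)*S(6*3) = (-2 + 0²)*(-25 + 6*3) = (-2 + 0)*(-25 + 18) = -2*(-7) = 14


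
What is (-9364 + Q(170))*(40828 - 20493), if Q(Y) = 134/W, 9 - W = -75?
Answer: -1142307005/6 ≈ -1.9038e+8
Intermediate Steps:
W = 84 (W = 9 - 1*(-75) = 9 + 75 = 84)
Q(Y) = 67/42 (Q(Y) = 134/84 = 134*(1/84) = 67/42)
(-9364 + Q(170))*(40828 - 20493) = (-9364 + 67/42)*(40828 - 20493) = -393221/42*20335 = -1142307005/6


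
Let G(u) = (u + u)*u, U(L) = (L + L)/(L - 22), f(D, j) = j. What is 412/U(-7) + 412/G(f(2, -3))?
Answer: 55208/63 ≈ 876.32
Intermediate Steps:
U(L) = 2*L/(-22 + L) (U(L) = (2*L)/(-22 + L) = 2*L/(-22 + L))
G(u) = 2*u² (G(u) = (2*u)*u = 2*u²)
412/U(-7) + 412/G(f(2, -3)) = 412/((2*(-7)/(-22 - 7))) + 412/((2*(-3)²)) = 412/((2*(-7)/(-29))) + 412/((2*9)) = 412/((2*(-7)*(-1/29))) + 412/18 = 412/(14/29) + 412*(1/18) = 412*(29/14) + 206/9 = 5974/7 + 206/9 = 55208/63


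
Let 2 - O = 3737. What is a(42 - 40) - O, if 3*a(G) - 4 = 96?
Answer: 11305/3 ≈ 3768.3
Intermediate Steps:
a(G) = 100/3 (a(G) = 4/3 + (1/3)*96 = 4/3 + 32 = 100/3)
O = -3735 (O = 2 - 1*3737 = 2 - 3737 = -3735)
a(42 - 40) - O = 100/3 - 1*(-3735) = 100/3 + 3735 = 11305/3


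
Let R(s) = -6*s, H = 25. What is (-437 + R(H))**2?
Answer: 344569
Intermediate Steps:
(-437 + R(H))**2 = (-437 - 6*25)**2 = (-437 - 150)**2 = (-587)**2 = 344569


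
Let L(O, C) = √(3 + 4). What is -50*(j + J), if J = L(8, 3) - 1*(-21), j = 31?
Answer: -2600 - 50*√7 ≈ -2732.3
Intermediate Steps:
L(O, C) = √7
J = 21 + √7 (J = √7 - 1*(-21) = √7 + 21 = 21 + √7 ≈ 23.646)
-50*(j + J) = -50*(31 + (21 + √7)) = -50*(52 + √7) = -2600 - 50*√7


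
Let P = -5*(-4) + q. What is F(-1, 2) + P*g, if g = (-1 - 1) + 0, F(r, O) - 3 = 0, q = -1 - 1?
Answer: -33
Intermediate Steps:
q = -2
F(r, O) = 3 (F(r, O) = 3 + 0 = 3)
P = 18 (P = -5*(-4) - 2 = 20 - 2 = 18)
g = -2 (g = -2 + 0 = -2)
F(-1, 2) + P*g = 3 + 18*(-2) = 3 - 36 = -33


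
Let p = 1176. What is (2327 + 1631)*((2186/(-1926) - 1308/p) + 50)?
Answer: 8918599001/47187 ≈ 1.8901e+5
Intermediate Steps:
(2327 + 1631)*((2186/(-1926) - 1308/p) + 50) = (2327 + 1631)*((2186/(-1926) - 1308/1176) + 50) = 3958*((2186*(-1/1926) - 1308*1/1176) + 50) = 3958*((-1093/963 - 109/98) + 50) = 3958*(-212081/94374 + 50) = 3958*(4506619/94374) = 8918599001/47187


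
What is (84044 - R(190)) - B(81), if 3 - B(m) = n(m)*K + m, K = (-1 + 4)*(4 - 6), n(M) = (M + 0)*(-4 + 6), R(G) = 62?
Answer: 83088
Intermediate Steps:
n(M) = 2*M (n(M) = M*2 = 2*M)
K = -6 (K = 3*(-2) = -6)
B(m) = 3 + 11*m (B(m) = 3 - ((2*m)*(-6) + m) = 3 - (-12*m + m) = 3 - (-11)*m = 3 + 11*m)
(84044 - R(190)) - B(81) = (84044 - 1*62) - (3 + 11*81) = (84044 - 62) - (3 + 891) = 83982 - 1*894 = 83982 - 894 = 83088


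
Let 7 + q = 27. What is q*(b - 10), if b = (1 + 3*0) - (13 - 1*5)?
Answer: -340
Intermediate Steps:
q = 20 (q = -7 + 27 = 20)
b = -7 (b = (1 + 0) - (13 - 5) = 1 - 1*8 = 1 - 8 = -7)
q*(b - 10) = 20*(-7 - 10) = 20*(-17) = -340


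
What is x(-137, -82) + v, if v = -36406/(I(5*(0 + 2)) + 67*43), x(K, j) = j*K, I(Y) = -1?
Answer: 16158757/1440 ≈ 11221.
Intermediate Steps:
x(K, j) = K*j
v = -18203/1440 (v = -36406/(-1 + 67*43) = -36406/(-1 + 2881) = -36406/2880 = -36406*1/2880 = -18203/1440 ≈ -12.641)
x(-137, -82) + v = -137*(-82) - 18203/1440 = 11234 - 18203/1440 = 16158757/1440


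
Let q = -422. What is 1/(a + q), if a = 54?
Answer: -1/368 ≈ -0.0027174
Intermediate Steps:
1/(a + q) = 1/(54 - 422) = 1/(-368) = -1/368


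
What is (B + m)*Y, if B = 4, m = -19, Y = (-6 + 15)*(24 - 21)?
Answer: -405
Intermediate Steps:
Y = 27 (Y = 9*3 = 27)
(B + m)*Y = (4 - 19)*27 = -15*27 = -405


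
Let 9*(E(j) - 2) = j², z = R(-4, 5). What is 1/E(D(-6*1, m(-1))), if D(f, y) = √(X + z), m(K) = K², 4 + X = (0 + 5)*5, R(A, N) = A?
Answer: 9/35 ≈ 0.25714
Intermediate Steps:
z = -4
X = 21 (X = -4 + (0 + 5)*5 = -4 + 5*5 = -4 + 25 = 21)
D(f, y) = √17 (D(f, y) = √(21 - 4) = √17)
E(j) = 2 + j²/9
1/E(D(-6*1, m(-1))) = 1/(2 + (√17)²/9) = 1/(2 + (⅑)*17) = 1/(2 + 17/9) = 1/(35/9) = 9/35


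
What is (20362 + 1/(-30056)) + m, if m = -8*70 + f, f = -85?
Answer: 592614151/30056 ≈ 19717.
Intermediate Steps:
m = -645 (m = -8*70 - 85 = -560 - 85 = -645)
(20362 + 1/(-30056)) + m = (20362 + 1/(-30056)) - 645 = (20362 - 1/30056) - 645 = 612000271/30056 - 645 = 592614151/30056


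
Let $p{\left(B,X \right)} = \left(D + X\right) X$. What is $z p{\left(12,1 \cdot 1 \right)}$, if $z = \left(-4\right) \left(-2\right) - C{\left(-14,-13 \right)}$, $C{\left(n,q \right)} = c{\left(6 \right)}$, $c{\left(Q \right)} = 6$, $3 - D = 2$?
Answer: $4$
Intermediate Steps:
$D = 1$ ($D = 3 - 2 = 1$)
$C{\left(n,q \right)} = 6$
$p{\left(B,X \right)} = X \left(1 + X\right)$ ($p{\left(B,X \right)} = \left(1 + X\right) X = X \left(1 + X\right)$)
$z = 2$ ($z = \left(-4\right) \left(-2\right) - 6 = 8 - 6 = 2$)
$z p{\left(12,1 \cdot 1 \right)} = 2 \cdot 1 \cdot 1 \left(1 + 1 \cdot 1\right) = 2 \cdot 1 \left(1 + 1\right) = 2 \cdot 1 \cdot 2 = 2 \cdot 2 = 4$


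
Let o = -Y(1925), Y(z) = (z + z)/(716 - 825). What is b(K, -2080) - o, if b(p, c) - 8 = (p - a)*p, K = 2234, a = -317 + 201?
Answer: 572236122/109 ≈ 5.2499e+6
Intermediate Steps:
a = -116
Y(z) = -2*z/109 (Y(z) = (2*z)/(-109) = (2*z)*(-1/109) = -2*z/109)
b(p, c) = 8 + p*(116 + p) (b(p, c) = 8 + (p - 1*(-116))*p = 8 + (p + 116)*p = 8 + (116 + p)*p = 8 + p*(116 + p))
o = 3850/109 (o = -(-2)*1925/109 = -1*(-3850/109) = 3850/109 ≈ 35.321)
b(K, -2080) - o = (8 + 2234² + 116*2234) - 1*3850/109 = (8 + 4990756 + 259144) - 3850/109 = 5249908 - 3850/109 = 572236122/109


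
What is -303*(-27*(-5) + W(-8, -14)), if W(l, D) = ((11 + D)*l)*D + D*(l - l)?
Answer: 60903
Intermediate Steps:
W(l, D) = D*l*(11 + D) (W(l, D) = (l*(11 + D))*D + D*0 = D*l*(11 + D) + 0 = D*l*(11 + D))
-303*(-27*(-5) + W(-8, -14)) = -303*(-27*(-5) - 14*(-8)*(11 - 14)) = -303*(135 - 14*(-8)*(-3)) = -303*(135 - 336) = -303*(-201) = 60903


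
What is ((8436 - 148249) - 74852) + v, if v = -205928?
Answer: -420593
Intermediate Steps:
((8436 - 148249) - 74852) + v = ((8436 - 148249) - 74852) - 205928 = (-139813 - 74852) - 205928 = -214665 - 205928 = -420593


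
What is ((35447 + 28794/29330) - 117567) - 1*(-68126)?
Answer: -205207613/14665 ≈ -13993.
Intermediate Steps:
((35447 + 28794/29330) - 117567) - 1*(-68126) = ((35447 + 28794*(1/29330)) - 117567) + 68126 = ((35447 + 14397/14665) - 117567) + 68126 = (519844652/14665 - 117567) + 68126 = -1204275403/14665 + 68126 = -205207613/14665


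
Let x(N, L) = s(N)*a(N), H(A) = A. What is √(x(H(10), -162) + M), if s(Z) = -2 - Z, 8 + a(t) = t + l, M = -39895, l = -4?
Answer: I*√39871 ≈ 199.68*I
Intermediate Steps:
a(t) = -12 + t (a(t) = -8 + (t - 4) = -8 + (-4 + t) = -12 + t)
x(N, L) = (-12 + N)*(-2 - N) (x(N, L) = (-2 - N)*(-12 + N) = (-12 + N)*(-2 - N))
√(x(H(10), -162) + M) = √(-(-12 + 10)*(2 + 10) - 39895) = √(-1*(-2)*12 - 39895) = √(24 - 39895) = √(-39871) = I*√39871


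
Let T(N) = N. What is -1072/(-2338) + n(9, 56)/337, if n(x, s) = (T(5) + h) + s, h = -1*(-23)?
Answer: 278828/393953 ≈ 0.70777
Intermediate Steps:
h = 23
n(x, s) = 28 + s (n(x, s) = (5 + 23) + s = 28 + s)
-1072/(-2338) + n(9, 56)/337 = -1072/(-2338) + (28 + 56)/337 = -1072*(-1/2338) + 84*(1/337) = 536/1169 + 84/337 = 278828/393953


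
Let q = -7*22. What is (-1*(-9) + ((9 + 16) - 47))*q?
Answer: 2002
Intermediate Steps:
q = -154
(-1*(-9) + ((9 + 16) - 47))*q = (-1*(-9) + ((9 + 16) - 47))*(-154) = (9 + (25 - 47))*(-154) = (9 - 22)*(-154) = -13*(-154) = 2002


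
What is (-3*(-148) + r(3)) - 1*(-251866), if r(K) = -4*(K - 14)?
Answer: 252354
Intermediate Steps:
r(K) = 56 - 4*K (r(K) = -4*(-14 + K) = 56 - 4*K)
(-3*(-148) + r(3)) - 1*(-251866) = (-3*(-148) + (56 - 4*3)) - 1*(-251866) = (444 + (56 - 12)) + 251866 = (444 + 44) + 251866 = 488 + 251866 = 252354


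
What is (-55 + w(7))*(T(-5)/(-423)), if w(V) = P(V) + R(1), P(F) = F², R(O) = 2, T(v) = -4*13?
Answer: -208/423 ≈ -0.49173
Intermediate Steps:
T(v) = -52
w(V) = 2 + V² (w(V) = V² + 2 = 2 + V²)
(-55 + w(7))*(T(-5)/(-423)) = (-55 + (2 + 7²))*(-52/(-423)) = (-55 + (2 + 49))*(-52*(-1/423)) = (-55 + 51)*(52/423) = -4*52/423 = -208/423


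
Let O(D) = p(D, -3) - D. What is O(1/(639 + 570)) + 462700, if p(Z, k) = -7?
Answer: 559395836/1209 ≈ 4.6269e+5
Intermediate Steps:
O(D) = -7 - D
O(1/(639 + 570)) + 462700 = (-7 - 1/(639 + 570)) + 462700 = (-7 - 1/1209) + 462700 = -8464/1209 + 462700 = 559395836/1209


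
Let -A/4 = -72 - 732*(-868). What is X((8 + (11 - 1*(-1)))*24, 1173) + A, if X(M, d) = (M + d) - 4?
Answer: -2539567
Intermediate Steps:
A = -2541216 (A = -4*(-72 - 732*(-868)) = -4*(-72 + 635376) = -4*635304 = -2541216)
X(M, d) = -4 + M + d
X((8 + (11 - 1*(-1)))*24, 1173) + A = (-4 + (8 + (11 - 1*(-1)))*24 + 1173) - 2541216 = (-4 + (8 + (11 + 1))*24 + 1173) - 2541216 = (-4 + (8 + 12)*24 + 1173) - 2541216 = (-4 + 20*24 + 1173) - 2541216 = (-4 + 480 + 1173) - 2541216 = 1649 - 2541216 = -2539567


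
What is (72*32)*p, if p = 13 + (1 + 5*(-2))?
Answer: 9216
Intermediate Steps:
p = 4 (p = 13 + (1 - 10) = 13 - 9 = 4)
(72*32)*p = (72*32)*4 = 2304*4 = 9216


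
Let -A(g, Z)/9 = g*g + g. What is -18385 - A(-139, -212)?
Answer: 154253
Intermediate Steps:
A(g, Z) = -9*g - 9*g² (A(g, Z) = -9*(g*g + g) = -9*(g² + g) = -9*(g + g²) = -9*g - 9*g²)
-18385 - A(-139, -212) = -18385 - (-9)*(-139)*(1 - 139) = -18385 - (-9)*(-139)*(-138) = -18385 - 1*(-172638) = -18385 + 172638 = 154253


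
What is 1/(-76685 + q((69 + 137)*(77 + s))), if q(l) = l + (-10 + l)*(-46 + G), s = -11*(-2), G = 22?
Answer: -1/545507 ≈ -1.8332e-6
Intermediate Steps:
s = 22
q(l) = 240 - 23*l (q(l) = l + (-10 + l)*(-46 + 22) = l + (-10 + l)*(-24) = l + (240 - 24*l) = 240 - 23*l)
1/(-76685 + q((69 + 137)*(77 + s))) = 1/(-76685 + (240 - 23*(69 + 137)*(77 + 22))) = 1/(-76685 + (240 - 4738*99)) = 1/(-76685 + (240 - 23*20394)) = 1/(-76685 + (240 - 469062)) = 1/(-76685 - 468822) = 1/(-545507) = -1/545507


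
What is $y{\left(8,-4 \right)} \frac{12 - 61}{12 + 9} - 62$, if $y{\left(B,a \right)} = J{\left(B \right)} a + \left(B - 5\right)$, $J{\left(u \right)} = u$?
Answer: $\frac{17}{3} \approx 5.6667$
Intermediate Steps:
$y{\left(B,a \right)} = -5 + B + B a$ ($y{\left(B,a \right)} = B a + \left(B - 5\right) = B a + \left(-5 + B\right) = -5 + B + B a$)
$y{\left(8,-4 \right)} \frac{12 - 61}{12 + 9} - 62 = \left(-5 + 8 + 8 \left(-4\right)\right) \frac{12 - 61}{12 + 9} - 62 = \left(-5 + 8 - 32\right) \left(- \frac{49}{21}\right) - 62 = - 29 \left(\left(-49\right) \frac{1}{21}\right) - 62 = \left(-29\right) \left(- \frac{7}{3}\right) - 62 = \frac{203}{3} - 62 = \frac{17}{3}$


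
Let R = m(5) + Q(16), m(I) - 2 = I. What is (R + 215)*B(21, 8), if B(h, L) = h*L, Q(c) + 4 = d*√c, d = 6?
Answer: 40656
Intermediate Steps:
m(I) = 2 + I
Q(c) = -4 + 6*√c
R = 27 (R = (2 + 5) + (-4 + 6*√16) = 7 + (-4 + 6*4) = 7 + (-4 + 24) = 7 + 20 = 27)
B(h, L) = L*h
(R + 215)*B(21, 8) = (27 + 215)*(8*21) = 242*168 = 40656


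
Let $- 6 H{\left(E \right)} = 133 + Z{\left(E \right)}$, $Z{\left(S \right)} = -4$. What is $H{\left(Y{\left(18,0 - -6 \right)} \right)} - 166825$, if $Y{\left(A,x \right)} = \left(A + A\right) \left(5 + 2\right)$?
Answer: $- \frac{333693}{2} \approx -1.6685 \cdot 10^{5}$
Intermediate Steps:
$Y{\left(A,x \right)} = 14 A$ ($Y{\left(A,x \right)} = 2 A 7 = 14 A$)
$H{\left(E \right)} = - \frac{43}{2}$ ($H{\left(E \right)} = - \frac{133 - 4}{6} = \left(- \frac{1}{6}\right) 129 = - \frac{43}{2}$)
$H{\left(Y{\left(18,0 - -6 \right)} \right)} - 166825 = - \frac{43}{2} - 166825 = - \frac{333693}{2}$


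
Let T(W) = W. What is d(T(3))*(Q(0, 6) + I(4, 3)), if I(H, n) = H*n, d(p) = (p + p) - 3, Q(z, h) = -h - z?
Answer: 18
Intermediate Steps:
d(p) = -3 + 2*p (d(p) = 2*p - 3 = -3 + 2*p)
d(T(3))*(Q(0, 6) + I(4, 3)) = (-3 + 2*3)*((-1*6 - 1*0) + 4*3) = (-3 + 6)*((-6 + 0) + 12) = 3*(-6 + 12) = 3*6 = 18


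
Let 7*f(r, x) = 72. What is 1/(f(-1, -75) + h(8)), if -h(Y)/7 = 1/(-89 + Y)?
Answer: 567/5881 ≈ 0.096412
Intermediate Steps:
f(r, x) = 72/7 (f(r, x) = (1/7)*72 = 72/7)
h(Y) = -7/(-89 + Y)
1/(f(-1, -75) + h(8)) = 1/(72/7 - 7/(-89 + 8)) = 1/(72/7 - 7/(-81)) = 1/(72/7 - 7*(-1/81)) = 1/(72/7 + 7/81) = 1/(5881/567) = 567/5881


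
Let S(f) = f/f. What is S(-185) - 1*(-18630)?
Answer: 18631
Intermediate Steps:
S(f) = 1
S(-185) - 1*(-18630) = 1 - 1*(-18630) = 1 + 18630 = 18631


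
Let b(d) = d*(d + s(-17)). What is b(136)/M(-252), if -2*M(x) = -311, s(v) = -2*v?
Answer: 46240/311 ≈ 148.68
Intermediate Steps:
M(x) = 311/2 (M(x) = -1/2*(-311) = 311/2)
b(d) = d*(34 + d) (b(d) = d*(d - 2*(-17)) = d*(d + 34) = d*(34 + d))
b(136)/M(-252) = (136*(34 + 136))/(311/2) = (136*170)*(2/311) = 23120*(2/311) = 46240/311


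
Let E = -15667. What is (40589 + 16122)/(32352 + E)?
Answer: 56711/16685 ≈ 3.3989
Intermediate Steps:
(40589 + 16122)/(32352 + E) = (40589 + 16122)/(32352 - 15667) = 56711/16685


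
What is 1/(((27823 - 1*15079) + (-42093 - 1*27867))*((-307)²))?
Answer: -1/5392550784 ≈ -1.8544e-10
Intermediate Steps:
1/(((27823 - 1*15079) + (-42093 - 1*27867))*((-307)²)) = 1/(((27823 - 15079) + (-42093 - 27867))*94249) = (1/94249)/(12744 - 69960) = (1/94249)/(-57216) = -1/57216*1/94249 = -1/5392550784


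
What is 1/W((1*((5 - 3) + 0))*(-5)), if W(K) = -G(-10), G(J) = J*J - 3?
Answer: -1/97 ≈ -0.010309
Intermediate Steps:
G(J) = -3 + J² (G(J) = J² - 3 = -3 + J²)
W(K) = -97 (W(K) = -(-3 + (-10)²) = -(-3 + 100) = -1*97 = -97)
1/W((1*((5 - 3) + 0))*(-5)) = 1/(-97) = -1/97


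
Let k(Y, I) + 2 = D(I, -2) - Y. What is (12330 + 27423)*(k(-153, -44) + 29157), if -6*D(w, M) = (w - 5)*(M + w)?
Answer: 1150147047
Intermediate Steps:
D(w, M) = -(-5 + w)*(M + w)/6 (D(w, M) = -(w - 5)*(M + w)/6 = -(-5 + w)*(M + w)/6)
k(Y, I) = -11/3 - Y - I²/6 + 7*I/6 (k(Y, I) = -2 + ((-I²/6 + (⅚)*(-2) + 5*I/6 - ⅙*(-2)*I) - Y) = -2 + ((-I²/6 - 5/3 + 5*I/6 + I/3) - Y) = -2 + ((-5/3 - I²/6 + 7*I/6) - Y) = -2 + (-5/3 - Y - I²/6 + 7*I/6) = -11/3 - Y - I²/6 + 7*I/6)
(12330 + 27423)*(k(-153, -44) + 29157) = (12330 + 27423)*((-11/3 - 1*(-153) - ⅙*(-44)² + (7/6)*(-44)) + 29157) = 39753*((-11/3 + 153 - ⅙*1936 - 154/3) + 29157) = 39753*((-11/3 + 153 - 968/3 - 154/3) + 29157) = 39753*(-674/3 + 29157) = 39753*(86797/3) = 1150147047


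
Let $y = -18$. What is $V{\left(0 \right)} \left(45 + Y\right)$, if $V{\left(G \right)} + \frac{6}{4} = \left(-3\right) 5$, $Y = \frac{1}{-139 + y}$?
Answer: $- \frac{116556}{157} \approx -742.39$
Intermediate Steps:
$Y = - \frac{1}{157}$ ($Y = \frac{1}{-139 - 18} = \frac{1}{-157} = - \frac{1}{157} \approx -0.0063694$)
$V{\left(G \right)} = - \frac{33}{2}$ ($V{\left(G \right)} = - \frac{3}{2} - 15 = - \frac{33}{2}$)
$V{\left(0 \right)} \left(45 + Y\right) = - \frac{33 \left(45 - \frac{1}{157}\right)}{2} = \left(- \frac{33}{2}\right) \frac{7064}{157} = - \frac{116556}{157}$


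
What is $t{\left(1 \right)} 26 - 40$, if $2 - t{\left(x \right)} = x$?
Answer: $-14$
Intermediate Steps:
$t{\left(x \right)} = 2 - x$
$t{\left(1 \right)} 26 - 40 = \left(2 - 1\right) 26 - 40 = 1 \cdot 26 - 40 = 26 - 40 = -14$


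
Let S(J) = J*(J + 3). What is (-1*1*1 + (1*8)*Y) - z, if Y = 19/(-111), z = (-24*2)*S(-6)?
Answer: 95641/111 ≈ 861.63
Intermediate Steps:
S(J) = J*(3 + J)
z = -864 (z = (-24*2)*(-6*(3 - 6)) = -(-288)*(-3) = -48*18 = -864)
Y = -19/111 (Y = 19*(-1/111) = -19/111 ≈ -0.17117)
(-1*1*1 + (1*8)*Y) - z = (-1*1*1 + (1*8)*(-19/111)) - 1*(-864) = (-1*1 + 8*(-19/111)) + 864 = (-1 - 152/111) + 864 = -263/111 + 864 = 95641/111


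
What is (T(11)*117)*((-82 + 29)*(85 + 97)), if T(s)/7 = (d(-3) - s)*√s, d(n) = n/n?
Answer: 79000740*√11 ≈ 2.6202e+8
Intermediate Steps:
d(n) = 1
T(s) = 7*√s*(1 - s) (T(s) = 7*((1 - s)*√s) = 7*(√s*(1 - s)) = 7*√s*(1 - s))
(T(11)*117)*((-82 + 29)*(85 + 97)) = ((7*√11*(1 - 1*11))*117)*((-82 + 29)*(85 + 97)) = ((7*√11*(1 - 11))*117)*(-53*182) = ((7*√11*(-10))*117)*(-9646) = (-70*√11*117)*(-9646) = -8190*√11*(-9646) = 79000740*√11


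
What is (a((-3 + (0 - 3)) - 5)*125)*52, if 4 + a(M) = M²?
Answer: 760500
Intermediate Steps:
a(M) = -4 + M²
(a((-3 + (0 - 3)) - 5)*125)*52 = ((-4 + ((-3 + (0 - 3)) - 5)²)*125)*52 = ((-4 + ((-3 - 3) - 5)²)*125)*52 = ((-4 + (-6 - 5)²)*125)*52 = ((-4 + (-11)²)*125)*52 = ((-4 + 121)*125)*52 = (117*125)*52 = 14625*52 = 760500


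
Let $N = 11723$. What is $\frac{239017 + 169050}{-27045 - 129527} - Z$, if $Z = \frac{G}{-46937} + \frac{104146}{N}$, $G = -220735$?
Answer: $- \frac{1395064489506621}{86152561037972} \approx -16.193$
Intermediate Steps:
$Z = \frac{7475977207}{550242451}$ ($Z = - \frac{220735}{-46937} + \frac{104146}{11723} = \left(-220735\right) \left(- \frac{1}{46937}\right) + 104146 \cdot \frac{1}{11723} = \frac{220735}{46937} + \frac{104146}{11723} = \frac{7475977207}{550242451} \approx 13.587$)
$\frac{239017 + 169050}{-27045 - 129527} - Z = \frac{239017 + 169050}{-27045 - 129527} - \frac{7475977207}{550242451} = \frac{408067}{-156572} - \frac{7475977207}{550242451} = 408067 \left(- \frac{1}{156572}\right) - \frac{7475977207}{550242451} = - \frac{408067}{156572} - \frac{7475977207}{550242451} = - \frac{1395064489506621}{86152561037972}$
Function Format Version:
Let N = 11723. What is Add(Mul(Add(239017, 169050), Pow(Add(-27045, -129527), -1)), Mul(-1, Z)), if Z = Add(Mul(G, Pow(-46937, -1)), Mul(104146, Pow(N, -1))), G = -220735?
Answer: Rational(-1395064489506621, 86152561037972) ≈ -16.193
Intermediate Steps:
Z = Rational(7475977207, 550242451) (Z = Add(Mul(-220735, Pow(-46937, -1)), Mul(104146, Pow(11723, -1))) = Add(Mul(-220735, Rational(-1, 46937)), Mul(104146, Rational(1, 11723))) = Add(Rational(220735, 46937), Rational(104146, 11723)) = Rational(7475977207, 550242451) ≈ 13.587)
Add(Mul(Add(239017, 169050), Pow(Add(-27045, -129527), -1)), Mul(-1, Z)) = Add(Mul(Add(239017, 169050), Pow(Add(-27045, -129527), -1)), Mul(-1, Rational(7475977207, 550242451))) = Add(Mul(408067, Pow(-156572, -1)), Rational(-7475977207, 550242451)) = Add(Mul(408067, Rational(-1, 156572)), Rational(-7475977207, 550242451)) = Add(Rational(-408067, 156572), Rational(-7475977207, 550242451)) = Rational(-1395064489506621, 86152561037972)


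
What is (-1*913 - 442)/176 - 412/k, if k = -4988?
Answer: -1671557/219472 ≈ -7.6163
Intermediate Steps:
(-1*913 - 442)/176 - 412/k = (-1*913 - 442)/176 - 412/(-4988) = (-913 - 442)*(1/176) - 412*(-1/4988) = -1355*1/176 + 103/1247 = -1355/176 + 103/1247 = -1671557/219472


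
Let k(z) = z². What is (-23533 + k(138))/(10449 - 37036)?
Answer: 4489/26587 ≈ 0.16884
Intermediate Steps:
(-23533 + k(138))/(10449 - 37036) = (-23533 + 138²)/(10449 - 37036) = (-23533 + 19044)/(-26587) = -4489*(-1/26587) = 4489/26587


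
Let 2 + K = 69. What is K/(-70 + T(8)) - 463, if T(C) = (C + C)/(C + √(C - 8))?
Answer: -31551/68 ≈ -463.99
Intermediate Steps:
K = 67 (K = -2 + 69 = 67)
T(C) = 2*C/(C + √(-8 + C)) (T(C) = (2*C)/(C + √(-8 + C)) = 2*C/(C + √(-8 + C)))
K/(-70 + T(8)) - 463 = 67/(-70 + 2*8/(8 + √(-8 + 8))) - 463 = 67/(-70 + 2*8/(8 + √0)) - 463 = 67/(-70 + 2*8/(8 + 0)) - 463 = 67/(-70 + 2*8/8) - 463 = 67/(-70 + 2*8*(⅛)) - 463 = 67/(-70 + 2) - 463 = 67/(-68) - 463 = -1/68*67 - 463 = -67/68 - 463 = -31551/68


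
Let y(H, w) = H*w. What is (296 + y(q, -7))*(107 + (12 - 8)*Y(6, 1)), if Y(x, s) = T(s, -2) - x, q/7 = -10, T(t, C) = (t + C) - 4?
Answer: 49518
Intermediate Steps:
T(t, C) = -4 + C + t (T(t, C) = (C + t) - 4 = -4 + C + t)
q = -70 (q = 7*(-10) = -70)
Y(x, s) = -6 + s - x (Y(x, s) = (-4 - 2 + s) - x = (-6 + s) - x = -6 + s - x)
(296 + y(q, -7))*(107 + (12 - 8)*Y(6, 1)) = (296 - 70*(-7))*(107 + (12 - 8)*(-6 + 1 - 1*6)) = (296 + 490)*(107 + 4*(-6 + 1 - 6)) = 786*(107 + 4*(-11)) = 786*(107 - 44) = 786*63 = 49518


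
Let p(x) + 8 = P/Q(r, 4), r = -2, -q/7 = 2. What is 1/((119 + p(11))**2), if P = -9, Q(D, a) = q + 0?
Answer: 196/2442969 ≈ 8.0230e-5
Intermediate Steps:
q = -14 (q = -7*2 = -14)
Q(D, a) = -14 (Q(D, a) = -14 + 0 = -14)
p(x) = -103/14 (p(x) = -8 - 9/(-14) = -8 - 9*(-1/14) = -8 + 9/14 = -103/14)
1/((119 + p(11))**2) = 1/((119 - 103/14)**2) = 1/((1563/14)**2) = 1/(2442969/196) = 196/2442969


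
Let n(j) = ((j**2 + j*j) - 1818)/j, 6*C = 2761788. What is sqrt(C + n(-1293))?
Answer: sqrt(85025300018)/431 ≈ 676.54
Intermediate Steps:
C = 460298 (C = (1/6)*2761788 = 460298)
n(j) = (-1818 + 2*j**2)/j (n(j) = ((j**2 + j**2) - 1818)/j = (2*j**2 - 1818)/j = (-1818 + 2*j**2)/j)
sqrt(C + n(-1293)) = sqrt(460298 + (-1818/(-1293) + 2*(-1293))) = sqrt(460298 + (-1818*(-1/1293) - 2586)) = sqrt(460298 + (606/431 - 2586)) = sqrt(460298 - 1113960/431) = sqrt(197274478/431) = sqrt(85025300018)/431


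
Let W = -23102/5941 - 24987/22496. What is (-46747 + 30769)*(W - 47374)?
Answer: 50587493379918147/66824368 ≈ 7.5702e+8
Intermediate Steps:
W = -668150359/133648736 (W = -23102*1/5941 - 24987*1/22496 = -23102/5941 - 24987/22496 = -668150359/133648736 ≈ -4.9993)
(-46747 + 30769)*(W - 47374) = (-46747 + 30769)*(-668150359/133648736 - 47374) = -15978*(-6332143369623/133648736) = 50587493379918147/66824368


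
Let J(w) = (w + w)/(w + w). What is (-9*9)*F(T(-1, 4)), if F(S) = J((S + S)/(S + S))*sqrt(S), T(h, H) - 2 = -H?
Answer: -81*I*sqrt(2) ≈ -114.55*I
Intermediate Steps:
J(w) = 1 (J(w) = (2*w)/((2*w)) = (2*w)*(1/(2*w)) = 1)
T(h, H) = 2 - H
F(S) = sqrt(S) (F(S) = 1*sqrt(S) = sqrt(S))
(-9*9)*F(T(-1, 4)) = (-9*9)*sqrt(2 - 1*4) = -81*sqrt(2 - 4) = -81*I*sqrt(2)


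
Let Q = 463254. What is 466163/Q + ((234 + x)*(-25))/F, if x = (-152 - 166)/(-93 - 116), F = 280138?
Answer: 1214691975493/1232862965994 ≈ 0.98526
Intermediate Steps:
x = 318/209 (x = -318/(-209) = -318*(-1/209) = 318/209 ≈ 1.5215)
466163/Q + ((234 + x)*(-25))/F = 466163/463254 + ((234 + 318/209)*(-25))/280138 = 466163*(1/463254) + ((49224/209)*(-25))*(1/280138) = 466163/463254 - 1230600/209*1/280138 = 466163/463254 - 615300/29274421 = 1214691975493/1232862965994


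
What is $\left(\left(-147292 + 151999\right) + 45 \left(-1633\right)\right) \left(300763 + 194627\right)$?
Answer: $-34071933420$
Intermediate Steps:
$\left(\left(-147292 + 151999\right) + 45 \left(-1633\right)\right) \left(300763 + 194627\right) = \left(4707 - 73485\right) 495390 = \left(-68778\right) 495390 = -34071933420$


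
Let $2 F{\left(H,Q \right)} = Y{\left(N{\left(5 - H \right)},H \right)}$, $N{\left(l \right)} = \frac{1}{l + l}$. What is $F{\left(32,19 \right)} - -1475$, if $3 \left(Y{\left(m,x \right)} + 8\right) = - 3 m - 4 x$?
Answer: $\frac{156565}{108} \approx 1449.7$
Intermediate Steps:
$N{\left(l \right)} = \frac{1}{2 l}$
$Y{\left(m,x \right)} = -8 - m - \frac{4 x}{3}$ ($Y{\left(m,x \right)} = -8 + \frac{- 3 m - 4 x}{3} = -8 + \frac{- 4 x - 3 m}{3} = -8 - \left(m + \frac{4 x}{3}\right) = -8 - m - \frac{4 x}{3}$)
$F{\left(H,Q \right)} = -4 - \frac{2 H}{3} - \frac{1}{4 \left(5 - H\right)}$ ($F{\left(H,Q \right)} = \frac{-8 - \frac{1}{2 \left(5 - H\right)} - \frac{4 H}{3}}{2} = \frac{-8 - \frac{4 H}{3} - \frac{1}{2 \left(5 - H\right)}}{2} = -4 - \frac{2 H}{3} - \frac{1}{4 \left(5 - H\right)}$)
$F{\left(32,19 \right)} - -1475 = \frac{243 - 256 - 8 \cdot 32^{2}}{12 \left(-5 + 32\right)} - -1475 = \frac{243 - 256 - 8192}{12 \cdot 27} + 1475 = \frac{1}{12} \cdot \frac{1}{27} \left(243 - 256 - 8192\right) + 1475 = \frac{1}{12} \cdot \frac{1}{27} \left(-8205\right) + 1475 = - \frac{2735}{108} + 1475 = \frac{156565}{108}$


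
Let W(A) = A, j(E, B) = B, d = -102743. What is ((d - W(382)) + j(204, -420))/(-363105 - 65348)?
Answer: 103545/428453 ≈ 0.24167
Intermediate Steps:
((d - W(382)) + j(204, -420))/(-363105 - 65348) = ((-102743 - 1*382) - 420)/(-363105 - 65348) = ((-102743 - 382) - 420)/(-428453) = (-103125 - 420)*(-1/428453) = -103545*(-1/428453) = 103545/428453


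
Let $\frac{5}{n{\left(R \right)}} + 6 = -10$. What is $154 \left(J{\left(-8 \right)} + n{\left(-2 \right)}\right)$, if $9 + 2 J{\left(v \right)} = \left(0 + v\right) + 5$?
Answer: $- \frac{7777}{8} \approx -972.13$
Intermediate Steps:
$n{\left(R \right)} = - \frac{5}{16}$ ($n{\left(R \right)} = \frac{5}{-6 - 10} = \frac{5}{-16} = 5 \left(- \frac{1}{16}\right) = - \frac{5}{16}$)
$J{\left(v \right)} = -2 + \frac{v}{2}$ ($J{\left(v \right)} = - \frac{9}{2} + \frac{\left(0 + v\right) + 5}{2} = - \frac{9}{2} + \frac{v + 5}{2} = - \frac{9}{2} + \frac{5 + v}{2} = - \frac{9}{2} + \left(\frac{5}{2} + \frac{v}{2}\right) = -2 + \frac{v}{2}$)
$154 \left(J{\left(-8 \right)} + n{\left(-2 \right)}\right) = 154 \left(\left(-2 + \frac{1}{2} \left(-8\right)\right) - \frac{5}{16}\right) = 154 \left(\left(-2 - 4\right) - \frac{5}{16}\right) = 154 \left(-6 - \frac{5}{16}\right) = 154 \left(- \frac{101}{16}\right) = - \frac{7777}{8}$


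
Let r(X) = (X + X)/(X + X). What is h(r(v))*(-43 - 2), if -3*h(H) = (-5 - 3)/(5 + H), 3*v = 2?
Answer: -20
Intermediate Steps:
v = 2/3 (v = (1/3)*2 = 2/3 ≈ 0.66667)
r(X) = 1 (r(X) = (2*X)/((2*X)) = (2*X)*(1/(2*X)) = 1)
h(H) = 8/(3*(5 + H)) (h(H) = -(-5 - 3)/(3*(5 + H)) = -(-8)/(3*(5 + H)) = 8/(3*(5 + H)))
h(r(v))*(-43 - 2) = (8/(3*(5 + 1)))*(-43 - 2) = ((8/3)/6)*(-45) = ((8/3)*(1/6))*(-45) = (4/9)*(-45) = -20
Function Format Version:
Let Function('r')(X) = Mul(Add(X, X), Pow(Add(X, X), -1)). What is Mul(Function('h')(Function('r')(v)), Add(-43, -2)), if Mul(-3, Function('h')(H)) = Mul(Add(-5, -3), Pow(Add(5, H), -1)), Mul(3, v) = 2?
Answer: -20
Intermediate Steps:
v = Rational(2, 3) (v = Mul(Rational(1, 3), 2) = Rational(2, 3) ≈ 0.66667)
Function('r')(X) = 1 (Function('r')(X) = Mul(Mul(2, X), Pow(Mul(2, X), -1)) = Mul(Mul(2, X), Mul(Rational(1, 2), Pow(X, -1))) = 1)
Function('h')(H) = Mul(Rational(8, 3), Pow(Add(5, H), -1)) (Function('h')(H) = Mul(Rational(-1, 3), Mul(Add(-5, -3), Pow(Add(5, H), -1))) = Mul(Rational(-1, 3), Mul(-8, Pow(Add(5, H), -1))) = Mul(Rational(8, 3), Pow(Add(5, H), -1)))
Mul(Function('h')(Function('r')(v)), Add(-43, -2)) = Mul(Mul(Rational(8, 3), Pow(Add(5, 1), -1)), Add(-43, -2)) = Mul(Mul(Rational(8, 3), Pow(6, -1)), -45) = Mul(Mul(Rational(8, 3), Rational(1, 6)), -45) = Mul(Rational(4, 9), -45) = -20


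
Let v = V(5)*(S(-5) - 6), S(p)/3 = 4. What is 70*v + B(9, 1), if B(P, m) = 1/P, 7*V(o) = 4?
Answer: 2161/9 ≈ 240.11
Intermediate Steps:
S(p) = 12 (S(p) = 3*4 = 12)
V(o) = 4/7 (V(o) = (1/7)*4 = 4/7)
v = 24/7 (v = 4*(12 - 6)/7 = (4/7)*6 = 24/7 ≈ 3.4286)
70*v + B(9, 1) = 70*(24/7) + 1/9 = 240 + 1/9 = 2161/9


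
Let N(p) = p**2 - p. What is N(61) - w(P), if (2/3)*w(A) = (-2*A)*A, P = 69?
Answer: 17943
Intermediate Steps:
w(A) = -3*A**2 (w(A) = 3*((-2*A)*A)/2 = 3*(-2*A**2)/2 = -3*A**2)
N(61) - w(P) = 61*(-1 + 61) - (-3)*69**2 = 61*60 - (-3)*4761 = 3660 - 1*(-14283) = 3660 + 14283 = 17943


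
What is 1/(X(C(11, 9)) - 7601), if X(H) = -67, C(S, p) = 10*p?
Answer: -1/7668 ≈ -0.00013041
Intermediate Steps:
1/(X(C(11, 9)) - 7601) = 1/(-67 - 7601) = 1/(-7668) = -1/7668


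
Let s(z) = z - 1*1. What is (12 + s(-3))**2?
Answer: 64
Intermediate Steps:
s(z) = -1 + z (s(z) = z - 1 = -1 + z)
(12 + s(-3))**2 = (12 + (-1 - 3))**2 = (12 - 4)**2 = 8**2 = 64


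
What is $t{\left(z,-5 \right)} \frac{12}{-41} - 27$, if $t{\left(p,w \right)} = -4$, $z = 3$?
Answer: $- \frac{1059}{41} \approx -25.829$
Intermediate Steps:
$t{\left(z,-5 \right)} \frac{12}{-41} - 27 = - 4 \frac{12}{-41} - 27 = - 4 \cdot 12 \left(- \frac{1}{41}\right) - 27 = \left(-4\right) \left(- \frac{12}{41}\right) - 27 = \frac{48}{41} - 27 = - \frac{1059}{41}$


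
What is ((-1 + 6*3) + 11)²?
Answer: 784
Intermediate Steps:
((-1 + 6*3) + 11)² = ((-1 + 18) + 11)² = (17 + 11)² = 28² = 784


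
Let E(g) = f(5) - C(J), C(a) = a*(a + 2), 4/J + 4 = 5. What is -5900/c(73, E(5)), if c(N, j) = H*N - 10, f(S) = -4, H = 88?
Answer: -2950/3207 ≈ -0.91986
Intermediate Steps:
J = 4 (J = 4/(-4 + 5) = 4/1 = 4*1 = 4)
C(a) = a*(2 + a)
E(g) = -28 (E(g) = -4 - 4*(2 + 4) = -4 - 4*6 = -4 - 1*24 = -4 - 24 = -28)
c(N, j) = -10 + 88*N (c(N, j) = 88*N - 10 = -10 + 88*N)
-5900/c(73, E(5)) = -5900/(-10 + 88*73) = -5900/(-10 + 6424) = -5900/6414 = -5900*1/6414 = -2950/3207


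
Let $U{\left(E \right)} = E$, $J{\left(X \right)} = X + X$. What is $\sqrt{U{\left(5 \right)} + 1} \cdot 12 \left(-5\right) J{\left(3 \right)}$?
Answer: $- 360 \sqrt{6} \approx -881.82$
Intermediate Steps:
$J{\left(X \right)} = 2 X$
$\sqrt{U{\left(5 \right)} + 1} \cdot 12 \left(-5\right) J{\left(3 \right)} = \sqrt{5 + 1} \cdot 12 \left(-5\right) 2 \cdot 3 = \sqrt{6} \left(-60\right) 6 = - 60 \sqrt{6} \cdot 6 = - 360 \sqrt{6}$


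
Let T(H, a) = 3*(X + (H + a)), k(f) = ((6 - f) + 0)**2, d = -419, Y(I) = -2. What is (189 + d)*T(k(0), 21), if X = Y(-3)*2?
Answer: -36570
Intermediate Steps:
X = -4 (X = -2*2 = -4)
k(f) = (6 - f)**2
T(H, a) = -12 + 3*H + 3*a (T(H, a) = 3*(-4 + (H + a)) = 3*(-4 + H + a) = -12 + 3*H + 3*a)
(189 + d)*T(k(0), 21) = (189 - 419)*(-12 + 3*(-6 + 0)**2 + 3*21) = -230*(-12 + 3*(-6)**2 + 63) = -230*(-12 + 3*36 + 63) = -230*(-12 + 108 + 63) = -230*159 = -36570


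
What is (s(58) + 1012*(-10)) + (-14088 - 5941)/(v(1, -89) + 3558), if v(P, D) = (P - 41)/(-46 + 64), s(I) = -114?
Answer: -327688729/32002 ≈ -10240.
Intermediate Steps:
v(P, D) = -41/18 + P/18 (v(P, D) = (-41 + P)/18 = (-41 + P)*(1/18) = -41/18 + P/18)
(s(58) + 1012*(-10)) + (-14088 - 5941)/(v(1, -89) + 3558) = (-114 + 1012*(-10)) + (-14088 - 5941)/((-41/18 + (1/18)*1) + 3558) = (-114 - 10120) - 20029/((-41/18 + 1/18) + 3558) = -10234 - 20029/(-20/9 + 3558) = -10234 - 20029/32002/9 = -10234 - 20029*9/32002 = -10234 - 180261/32002 = -327688729/32002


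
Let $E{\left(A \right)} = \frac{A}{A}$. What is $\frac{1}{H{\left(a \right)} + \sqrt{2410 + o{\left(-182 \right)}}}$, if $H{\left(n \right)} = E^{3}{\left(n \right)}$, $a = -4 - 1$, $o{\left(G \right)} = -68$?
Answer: $- \frac{1}{2341} + \frac{\sqrt{2342}}{2341} \approx 0.020245$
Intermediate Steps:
$a = -5$
$E{\left(A \right)} = 1$
$H{\left(n \right)} = 1$ ($H{\left(n \right)} = 1^{3} = 1$)
$\frac{1}{H{\left(a \right)} + \sqrt{2410 + o{\left(-182 \right)}}} = \frac{1}{1 + \sqrt{2410 - 68}} = \frac{1}{1 + \sqrt{2342}}$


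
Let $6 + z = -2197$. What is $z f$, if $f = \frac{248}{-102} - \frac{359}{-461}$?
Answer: $\frac{85597565}{23511} \approx 3640.7$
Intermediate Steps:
$f = - \frac{38855}{23511}$ ($f = 248 \left(- \frac{1}{102}\right) - - \frac{359}{461} = - \frac{124}{51} + \frac{359}{461} = - \frac{38855}{23511} \approx -1.6526$)
$z = -2203$ ($z = -6 - 2197 = -2203$)
$z f = \left(-2203\right) \left(- \frac{38855}{23511}\right) = \frac{85597565}{23511}$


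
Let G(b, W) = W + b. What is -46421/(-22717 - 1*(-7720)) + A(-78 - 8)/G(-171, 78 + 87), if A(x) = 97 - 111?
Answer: 27138/4999 ≈ 5.4287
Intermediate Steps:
A(x) = -14
-46421/(-22717 - 1*(-7720)) + A(-78 - 8)/G(-171, 78 + 87) = -46421/(-22717 - 1*(-7720)) - 14/((78 + 87) - 171) = -46421/(-22717 + 7720) - 14/(165 - 171) = -46421/(-14997) - 14/(-6) = -46421*(-1/14997) - 14*(-⅙) = 46421/14997 + 7/3 = 27138/4999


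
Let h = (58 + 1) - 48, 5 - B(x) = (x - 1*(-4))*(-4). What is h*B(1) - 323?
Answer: -48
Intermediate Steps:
B(x) = 21 + 4*x (B(x) = 5 - (x - 1*(-4))*(-4) = 5 - (x + 4)*(-4) = 5 - (4 + x)*(-4) = 5 - (-16 - 4*x) = 5 + (16 + 4*x) = 21 + 4*x)
h = 11 (h = 59 - 48 = 11)
h*B(1) - 323 = 11*(21 + 4*1) - 323 = 11*(21 + 4) - 323 = 11*25 - 323 = 275 - 323 = -48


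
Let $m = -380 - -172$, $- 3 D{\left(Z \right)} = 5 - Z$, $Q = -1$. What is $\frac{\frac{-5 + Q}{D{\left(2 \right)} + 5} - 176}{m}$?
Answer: $\frac{355}{416} \approx 0.85336$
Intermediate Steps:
$D{\left(Z \right)} = - \frac{5}{3} + \frac{Z}{3}$ ($D{\left(Z \right)} = - \frac{5 - Z}{3} = - \frac{5}{3} + \frac{Z}{3}$)
$m = -208$ ($m = -380 + 172 = -208$)
$\frac{\frac{-5 + Q}{D{\left(2 \right)} + 5} - 176}{m} = \frac{\frac{-5 - 1}{\left(- \frac{5}{3} + \frac{1}{3} \cdot 2\right) + 5} - 176}{-208} = \left(- \frac{6}{\left(- \frac{5}{3} + \frac{2}{3}\right) + 5} - 176\right) \left(- \frac{1}{208}\right) = \left(- \frac{6}{-1 + 5} - 176\right) \left(- \frac{1}{208}\right) = \left(- \frac{6}{4} - 176\right) \left(- \frac{1}{208}\right) = \left(\left(-6\right) \frac{1}{4} - 176\right) \left(- \frac{1}{208}\right) = \left(- \frac{3}{2} - 176\right) \left(- \frac{1}{208}\right) = \left(- \frac{355}{2}\right) \left(- \frac{1}{208}\right) = \frac{355}{416}$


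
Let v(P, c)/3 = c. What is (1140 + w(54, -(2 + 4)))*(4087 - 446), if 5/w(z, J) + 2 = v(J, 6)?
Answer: 66430045/16 ≈ 4.1519e+6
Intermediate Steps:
v(P, c) = 3*c
w(z, J) = 5/16 (w(z, J) = 5/(-2 + 3*6) = 5/(-2 + 18) = 5/16)
(1140 + w(54, -(2 + 4)))*(4087 - 446) = (1140 + 5/16)*(4087 - 446) = (18245/16)*3641 = 66430045/16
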